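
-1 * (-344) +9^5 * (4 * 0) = 344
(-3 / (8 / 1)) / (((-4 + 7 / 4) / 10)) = 5 / 3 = 1.67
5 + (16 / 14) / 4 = 37 / 7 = 5.29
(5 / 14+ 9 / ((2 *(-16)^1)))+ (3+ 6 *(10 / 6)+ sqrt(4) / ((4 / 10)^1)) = 4049 / 224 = 18.08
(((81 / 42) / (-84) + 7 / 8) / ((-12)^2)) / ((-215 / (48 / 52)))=-167 / 6573840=-0.00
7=7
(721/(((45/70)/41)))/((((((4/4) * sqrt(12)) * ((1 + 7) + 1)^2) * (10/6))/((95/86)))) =3931613 * sqrt(3)/62694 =108.62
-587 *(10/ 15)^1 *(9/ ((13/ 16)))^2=-8114688/ 169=-48015.91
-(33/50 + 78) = -3933/50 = -78.66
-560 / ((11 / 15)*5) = -1680 / 11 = -152.73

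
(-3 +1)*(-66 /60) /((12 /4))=11 /15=0.73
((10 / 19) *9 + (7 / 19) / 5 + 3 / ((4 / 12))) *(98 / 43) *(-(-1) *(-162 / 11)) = -20829312 / 44935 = -463.54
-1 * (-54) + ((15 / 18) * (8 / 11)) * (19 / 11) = 19982 / 363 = 55.05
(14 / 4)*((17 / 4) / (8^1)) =119 / 64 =1.86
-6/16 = -3/8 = -0.38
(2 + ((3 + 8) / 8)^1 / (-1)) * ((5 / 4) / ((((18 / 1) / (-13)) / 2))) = -325 / 288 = -1.13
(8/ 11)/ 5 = 8/ 55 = 0.15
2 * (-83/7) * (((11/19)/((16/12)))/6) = -913/532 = -1.72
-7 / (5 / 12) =-84 / 5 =-16.80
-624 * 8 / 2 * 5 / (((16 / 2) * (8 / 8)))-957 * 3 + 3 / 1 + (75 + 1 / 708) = -3081923 / 708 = -4353.00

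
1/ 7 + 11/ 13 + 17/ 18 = 3167/ 1638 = 1.93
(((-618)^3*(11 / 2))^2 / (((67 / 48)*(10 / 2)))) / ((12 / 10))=13481748355139399808 / 67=201220124703573131.46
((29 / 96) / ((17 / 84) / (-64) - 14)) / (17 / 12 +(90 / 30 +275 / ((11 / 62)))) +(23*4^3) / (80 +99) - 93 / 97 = 177123317407397 / 24381410967959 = 7.26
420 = 420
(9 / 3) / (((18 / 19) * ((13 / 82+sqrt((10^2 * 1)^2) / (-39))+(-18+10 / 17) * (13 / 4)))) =-9061 / 168803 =-0.05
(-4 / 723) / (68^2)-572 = -478070737 / 835788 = -572.00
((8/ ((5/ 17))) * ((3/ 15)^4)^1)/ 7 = 136/ 21875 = 0.01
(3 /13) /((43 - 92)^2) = 3 /31213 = 0.00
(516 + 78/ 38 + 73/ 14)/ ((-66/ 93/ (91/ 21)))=-56093167/ 17556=-3195.10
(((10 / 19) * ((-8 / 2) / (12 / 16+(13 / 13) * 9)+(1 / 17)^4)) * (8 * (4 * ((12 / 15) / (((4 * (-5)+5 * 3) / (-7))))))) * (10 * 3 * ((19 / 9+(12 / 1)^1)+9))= -76628615168 / 14282091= -5365.36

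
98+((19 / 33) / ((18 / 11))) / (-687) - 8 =3338801 / 37098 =90.00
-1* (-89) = 89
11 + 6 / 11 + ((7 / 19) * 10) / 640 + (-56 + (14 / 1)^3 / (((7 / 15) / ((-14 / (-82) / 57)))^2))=-18940942233 / 427216064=-44.34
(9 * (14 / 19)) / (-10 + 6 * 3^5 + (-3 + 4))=2 / 437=0.00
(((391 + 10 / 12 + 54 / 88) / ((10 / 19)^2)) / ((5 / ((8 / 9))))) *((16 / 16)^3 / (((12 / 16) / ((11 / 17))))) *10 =74803532 / 34425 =2172.94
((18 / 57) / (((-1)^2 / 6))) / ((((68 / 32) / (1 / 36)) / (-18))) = -144 / 323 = -0.45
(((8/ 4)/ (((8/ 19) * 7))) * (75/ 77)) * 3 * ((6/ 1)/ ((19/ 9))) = 6075/ 1078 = 5.64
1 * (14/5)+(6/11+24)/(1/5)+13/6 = 42139/330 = 127.69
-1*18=-18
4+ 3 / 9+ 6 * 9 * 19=3091 / 3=1030.33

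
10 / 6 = 5 / 3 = 1.67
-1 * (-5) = 5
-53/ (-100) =53/ 100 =0.53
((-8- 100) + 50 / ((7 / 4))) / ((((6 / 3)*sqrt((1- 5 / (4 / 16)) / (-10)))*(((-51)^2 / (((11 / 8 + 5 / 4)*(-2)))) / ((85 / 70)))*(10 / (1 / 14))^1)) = 139*sqrt(190) / 3798480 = 0.00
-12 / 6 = -2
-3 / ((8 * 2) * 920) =-0.00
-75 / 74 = -1.01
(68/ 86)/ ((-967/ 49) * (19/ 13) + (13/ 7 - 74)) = -637/ 81356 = -0.01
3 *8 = 24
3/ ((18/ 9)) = 3/ 2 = 1.50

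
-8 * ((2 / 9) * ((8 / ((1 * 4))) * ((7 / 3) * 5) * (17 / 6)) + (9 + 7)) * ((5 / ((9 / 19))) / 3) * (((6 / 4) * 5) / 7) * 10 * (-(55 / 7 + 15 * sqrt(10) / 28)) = 59042500 * sqrt(10) / 11907 + 2597870000 / 35721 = 88407.28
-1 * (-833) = 833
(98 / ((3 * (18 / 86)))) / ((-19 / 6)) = -8428 / 171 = -49.29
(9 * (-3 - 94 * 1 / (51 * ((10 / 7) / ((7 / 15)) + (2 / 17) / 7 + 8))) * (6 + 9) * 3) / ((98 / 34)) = -33529185 / 75362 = -444.91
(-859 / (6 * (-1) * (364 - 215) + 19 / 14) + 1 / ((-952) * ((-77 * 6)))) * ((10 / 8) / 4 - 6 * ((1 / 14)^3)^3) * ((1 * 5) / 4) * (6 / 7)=85377513139466779985 / 264980429784823717888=0.32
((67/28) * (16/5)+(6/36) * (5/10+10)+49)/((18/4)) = 8177/630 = 12.98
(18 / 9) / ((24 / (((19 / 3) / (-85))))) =-0.01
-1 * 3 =-3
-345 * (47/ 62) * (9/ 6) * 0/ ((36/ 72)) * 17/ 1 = 0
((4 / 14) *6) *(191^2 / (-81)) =-145924 / 189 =-772.08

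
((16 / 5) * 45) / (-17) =-144 / 17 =-8.47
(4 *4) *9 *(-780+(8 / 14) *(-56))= -116928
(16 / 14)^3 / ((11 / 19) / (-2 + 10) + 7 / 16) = 2.93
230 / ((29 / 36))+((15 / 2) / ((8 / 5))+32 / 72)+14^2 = 2032247 / 4176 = 486.65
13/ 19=0.68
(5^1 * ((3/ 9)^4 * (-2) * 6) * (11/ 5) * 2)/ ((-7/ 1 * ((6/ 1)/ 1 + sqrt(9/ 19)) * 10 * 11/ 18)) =304/ 23625 - 8 * sqrt(19)/ 23625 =0.01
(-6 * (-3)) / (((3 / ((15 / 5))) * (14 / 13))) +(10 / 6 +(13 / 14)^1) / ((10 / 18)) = 1497 / 70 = 21.39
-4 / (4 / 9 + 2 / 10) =-180 / 29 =-6.21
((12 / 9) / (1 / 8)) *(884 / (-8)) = -3536 / 3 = -1178.67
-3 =-3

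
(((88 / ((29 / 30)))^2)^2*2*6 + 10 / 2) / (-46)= -17916250.78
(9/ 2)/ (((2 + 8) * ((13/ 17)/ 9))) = 1377/ 260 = 5.30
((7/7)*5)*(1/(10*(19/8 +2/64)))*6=96/77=1.25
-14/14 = -1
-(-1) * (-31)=-31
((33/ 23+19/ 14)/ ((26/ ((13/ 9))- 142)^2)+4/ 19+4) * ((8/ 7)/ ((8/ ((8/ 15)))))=12777511/ 39828180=0.32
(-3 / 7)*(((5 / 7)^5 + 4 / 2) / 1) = -110217 / 117649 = -0.94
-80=-80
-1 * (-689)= 689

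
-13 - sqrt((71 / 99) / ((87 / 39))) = -13 - sqrt(294437) / 957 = -13.57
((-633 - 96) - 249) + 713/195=-189997/195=-974.34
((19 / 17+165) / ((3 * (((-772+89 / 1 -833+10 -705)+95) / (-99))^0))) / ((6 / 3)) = 1412 / 51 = 27.69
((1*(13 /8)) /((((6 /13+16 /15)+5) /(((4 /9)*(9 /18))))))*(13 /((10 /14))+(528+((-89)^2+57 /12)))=28635191 /61104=468.63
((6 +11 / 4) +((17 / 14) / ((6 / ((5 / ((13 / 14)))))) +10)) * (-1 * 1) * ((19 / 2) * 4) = -58805 / 78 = -753.91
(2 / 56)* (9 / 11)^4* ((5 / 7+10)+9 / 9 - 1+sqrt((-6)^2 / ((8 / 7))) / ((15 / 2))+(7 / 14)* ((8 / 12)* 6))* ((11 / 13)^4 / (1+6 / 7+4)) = 6561* sqrt(14) / 23420020+583929 / 32788028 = 0.02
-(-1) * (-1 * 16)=-16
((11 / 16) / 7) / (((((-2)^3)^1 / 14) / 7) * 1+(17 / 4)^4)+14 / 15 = 69454 / 74391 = 0.93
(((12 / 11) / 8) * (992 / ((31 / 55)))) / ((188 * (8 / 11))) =165 / 94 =1.76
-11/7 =-1.57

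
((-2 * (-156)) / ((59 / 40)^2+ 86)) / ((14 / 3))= 0.76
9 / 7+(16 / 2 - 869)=-6018 / 7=-859.71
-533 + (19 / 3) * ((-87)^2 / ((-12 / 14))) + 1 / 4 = -225837 / 4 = -56459.25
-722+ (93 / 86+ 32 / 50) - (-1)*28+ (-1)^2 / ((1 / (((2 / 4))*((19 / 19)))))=-743662 / 1075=-691.78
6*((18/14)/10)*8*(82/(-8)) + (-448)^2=200640.74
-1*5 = -5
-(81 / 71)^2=-6561 / 5041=-1.30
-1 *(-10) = 10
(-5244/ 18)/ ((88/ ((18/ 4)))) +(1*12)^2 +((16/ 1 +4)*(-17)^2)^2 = 2939950561/ 88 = 33408529.10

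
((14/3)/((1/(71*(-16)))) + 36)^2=249513616/9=27723735.11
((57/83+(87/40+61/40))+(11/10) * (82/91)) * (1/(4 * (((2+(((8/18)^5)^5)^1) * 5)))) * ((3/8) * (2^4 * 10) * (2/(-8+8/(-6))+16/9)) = 19148925918191362287379880037147/1518239381480786608328400865240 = 12.61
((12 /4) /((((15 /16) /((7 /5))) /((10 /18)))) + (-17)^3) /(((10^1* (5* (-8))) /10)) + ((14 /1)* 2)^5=30978883373 /1800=17210490.76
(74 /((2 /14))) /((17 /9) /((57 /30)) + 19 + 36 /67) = 5934726 /235229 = 25.23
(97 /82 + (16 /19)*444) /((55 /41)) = 584371 /2090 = 279.60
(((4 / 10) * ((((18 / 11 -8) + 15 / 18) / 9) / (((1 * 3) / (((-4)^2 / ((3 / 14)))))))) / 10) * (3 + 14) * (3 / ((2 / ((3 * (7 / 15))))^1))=-486472 / 22275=-21.84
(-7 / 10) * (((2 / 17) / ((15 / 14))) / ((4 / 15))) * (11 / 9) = -539 / 1530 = -0.35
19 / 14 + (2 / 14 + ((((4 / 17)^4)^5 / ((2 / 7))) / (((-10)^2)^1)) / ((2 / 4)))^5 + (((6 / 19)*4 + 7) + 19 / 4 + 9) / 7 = 62272399268496931078752000576971472844599814436598028636559979461987282952410083623484215537868961652564404132187876883493135291399382351 / 13832350133133046192547053615841472692066901179575741334613660223637148740009489518773504487923940412153729522024583617709210286445312500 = 4.50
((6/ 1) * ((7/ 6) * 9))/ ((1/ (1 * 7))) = 441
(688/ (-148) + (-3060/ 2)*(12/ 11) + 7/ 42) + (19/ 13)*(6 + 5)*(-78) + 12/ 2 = -7134481/ 2442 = -2921.57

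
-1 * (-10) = 10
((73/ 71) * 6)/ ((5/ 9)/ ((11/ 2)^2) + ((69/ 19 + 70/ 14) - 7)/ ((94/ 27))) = 851889852/ 67252123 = 12.67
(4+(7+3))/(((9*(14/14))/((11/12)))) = 77/54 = 1.43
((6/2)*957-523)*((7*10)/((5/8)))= 262976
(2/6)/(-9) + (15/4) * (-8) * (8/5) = -1297/27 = -48.04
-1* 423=-423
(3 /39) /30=1 /390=0.00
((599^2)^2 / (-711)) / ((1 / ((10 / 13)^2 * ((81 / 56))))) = -28966085460225 / 186914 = -154970122.41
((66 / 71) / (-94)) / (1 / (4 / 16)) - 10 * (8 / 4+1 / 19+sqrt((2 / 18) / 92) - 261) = 656720973 / 253612 - 5 * sqrt(23) / 69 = 2589.12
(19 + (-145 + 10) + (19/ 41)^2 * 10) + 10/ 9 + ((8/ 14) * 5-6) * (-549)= 170788414/ 105903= 1612.69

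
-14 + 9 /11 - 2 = -167 /11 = -15.18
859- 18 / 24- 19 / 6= 10261 / 12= 855.08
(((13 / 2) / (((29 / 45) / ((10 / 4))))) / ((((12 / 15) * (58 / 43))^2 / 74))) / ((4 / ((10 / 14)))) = 286.16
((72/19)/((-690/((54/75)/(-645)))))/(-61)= -72/716406875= -0.00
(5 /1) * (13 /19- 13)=-1170 /19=-61.58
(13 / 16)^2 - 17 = -4183 / 256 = -16.34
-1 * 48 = -48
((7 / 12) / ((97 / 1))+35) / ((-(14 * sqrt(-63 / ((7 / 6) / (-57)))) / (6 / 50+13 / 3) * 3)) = -0.07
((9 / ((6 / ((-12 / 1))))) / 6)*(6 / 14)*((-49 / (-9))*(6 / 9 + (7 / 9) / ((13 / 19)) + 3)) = -3934 / 117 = -33.62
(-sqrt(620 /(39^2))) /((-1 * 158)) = sqrt(155) /3081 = 0.00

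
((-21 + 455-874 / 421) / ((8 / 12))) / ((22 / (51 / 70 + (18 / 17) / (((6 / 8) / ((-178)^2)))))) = 725950562706 / 551089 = 1317301.86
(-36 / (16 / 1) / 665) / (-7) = 9 / 18620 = 0.00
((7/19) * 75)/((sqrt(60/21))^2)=735/76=9.67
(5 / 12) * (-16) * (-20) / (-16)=-25 / 3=-8.33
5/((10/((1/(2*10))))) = 0.02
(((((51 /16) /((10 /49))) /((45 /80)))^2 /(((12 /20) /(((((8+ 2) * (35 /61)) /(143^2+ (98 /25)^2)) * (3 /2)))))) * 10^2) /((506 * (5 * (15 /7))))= 106251753125 /10659146624478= 0.01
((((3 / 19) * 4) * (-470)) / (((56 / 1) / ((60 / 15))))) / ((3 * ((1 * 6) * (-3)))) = 470 / 1197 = 0.39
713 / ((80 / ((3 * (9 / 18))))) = 2139 / 160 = 13.37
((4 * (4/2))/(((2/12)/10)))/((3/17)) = 2720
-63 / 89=-0.71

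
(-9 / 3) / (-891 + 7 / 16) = 48 / 14249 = 0.00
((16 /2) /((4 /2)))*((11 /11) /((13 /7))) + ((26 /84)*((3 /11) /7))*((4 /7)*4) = 106996 /49049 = 2.18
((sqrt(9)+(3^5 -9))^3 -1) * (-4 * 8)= -425985664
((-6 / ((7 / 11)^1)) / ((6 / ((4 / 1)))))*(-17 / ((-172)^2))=187 / 51772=0.00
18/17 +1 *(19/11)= 521/187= 2.79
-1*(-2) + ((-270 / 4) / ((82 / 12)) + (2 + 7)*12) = 100.12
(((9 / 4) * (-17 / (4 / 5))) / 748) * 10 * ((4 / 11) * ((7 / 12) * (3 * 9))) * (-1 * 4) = 14175 / 968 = 14.64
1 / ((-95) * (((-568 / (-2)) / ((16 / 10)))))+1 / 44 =33637 / 1483900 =0.02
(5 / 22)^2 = 25 / 484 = 0.05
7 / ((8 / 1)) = 7 / 8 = 0.88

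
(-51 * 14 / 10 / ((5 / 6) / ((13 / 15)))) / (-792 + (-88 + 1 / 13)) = 40222 / 476625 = 0.08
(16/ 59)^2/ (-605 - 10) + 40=85632344/ 2140815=40.00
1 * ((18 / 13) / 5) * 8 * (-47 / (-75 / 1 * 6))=376 / 1625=0.23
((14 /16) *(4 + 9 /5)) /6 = 203 /240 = 0.85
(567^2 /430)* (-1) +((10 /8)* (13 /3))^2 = -22238833 /30960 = -718.31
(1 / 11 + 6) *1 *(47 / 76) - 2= 1477 / 836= 1.77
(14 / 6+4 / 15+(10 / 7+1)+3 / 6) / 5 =387 / 350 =1.11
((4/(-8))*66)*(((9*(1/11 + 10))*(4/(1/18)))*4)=-863136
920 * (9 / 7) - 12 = 8196 / 7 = 1170.86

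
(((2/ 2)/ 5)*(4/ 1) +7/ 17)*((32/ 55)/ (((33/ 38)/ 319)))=3632192/ 14025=258.98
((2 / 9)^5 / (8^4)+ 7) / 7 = 52907905 / 52907904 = 1.00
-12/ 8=-3/ 2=-1.50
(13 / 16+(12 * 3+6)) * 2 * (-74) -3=-25357 / 4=-6339.25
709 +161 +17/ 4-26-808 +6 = 185/ 4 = 46.25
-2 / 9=-0.22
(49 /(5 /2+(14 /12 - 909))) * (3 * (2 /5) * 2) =-63 /485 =-0.13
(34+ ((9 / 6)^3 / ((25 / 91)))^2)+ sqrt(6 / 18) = sqrt(3) / 3+ 7396849 / 40000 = 185.50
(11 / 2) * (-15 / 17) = -165 / 34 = -4.85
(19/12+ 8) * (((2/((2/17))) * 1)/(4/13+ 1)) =1495/12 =124.58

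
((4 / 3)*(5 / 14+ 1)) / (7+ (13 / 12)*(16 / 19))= 722 / 3157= 0.23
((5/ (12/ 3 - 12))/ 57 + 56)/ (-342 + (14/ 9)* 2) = -76593/ 463600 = -0.17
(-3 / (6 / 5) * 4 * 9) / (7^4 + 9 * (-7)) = -45 / 1169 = -0.04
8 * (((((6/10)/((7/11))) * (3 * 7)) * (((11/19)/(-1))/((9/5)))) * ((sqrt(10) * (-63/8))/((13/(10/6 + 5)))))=50820 * sqrt(10)/247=650.64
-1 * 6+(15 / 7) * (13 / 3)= 23 / 7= 3.29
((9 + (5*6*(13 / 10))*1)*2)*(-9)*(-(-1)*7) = -6048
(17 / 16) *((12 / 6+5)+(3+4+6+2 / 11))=1887 / 88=21.44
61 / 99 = 0.62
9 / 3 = 3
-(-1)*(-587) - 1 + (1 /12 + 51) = -6443 /12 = -536.92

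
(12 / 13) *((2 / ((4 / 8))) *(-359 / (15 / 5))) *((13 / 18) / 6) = -1436 / 27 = -53.19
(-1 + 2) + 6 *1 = 7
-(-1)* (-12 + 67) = 55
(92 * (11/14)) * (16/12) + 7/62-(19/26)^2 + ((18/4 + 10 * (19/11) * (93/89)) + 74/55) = 258186814231/2154172020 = 119.85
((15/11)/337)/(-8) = -15/29656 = -0.00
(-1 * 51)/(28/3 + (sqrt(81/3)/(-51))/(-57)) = -446945436/81793933 + 49419 * sqrt(3)/81793933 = -5.46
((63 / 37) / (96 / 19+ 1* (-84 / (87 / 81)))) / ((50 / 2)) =-11571 / 12428300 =-0.00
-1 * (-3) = 3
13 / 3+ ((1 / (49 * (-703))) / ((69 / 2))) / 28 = 48065047 / 11091934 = 4.33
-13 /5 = -2.60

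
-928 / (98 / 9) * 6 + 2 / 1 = -24958 / 49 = -509.35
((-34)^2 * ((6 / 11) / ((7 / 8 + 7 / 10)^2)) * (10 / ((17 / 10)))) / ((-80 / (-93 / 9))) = 8432000 / 43659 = 193.13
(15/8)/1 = 15/8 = 1.88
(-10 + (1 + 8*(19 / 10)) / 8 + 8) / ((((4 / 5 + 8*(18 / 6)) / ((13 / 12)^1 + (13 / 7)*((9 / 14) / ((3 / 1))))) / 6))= 0.01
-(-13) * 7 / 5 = 91 / 5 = 18.20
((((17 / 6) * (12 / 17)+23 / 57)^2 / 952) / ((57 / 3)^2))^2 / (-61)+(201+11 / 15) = 201.73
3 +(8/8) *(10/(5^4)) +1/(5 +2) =2764/875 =3.16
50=50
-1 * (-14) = 14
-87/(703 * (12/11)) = -319/2812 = -0.11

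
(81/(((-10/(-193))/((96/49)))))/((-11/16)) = -12006144/2695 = -4454.97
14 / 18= 7 / 9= 0.78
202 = 202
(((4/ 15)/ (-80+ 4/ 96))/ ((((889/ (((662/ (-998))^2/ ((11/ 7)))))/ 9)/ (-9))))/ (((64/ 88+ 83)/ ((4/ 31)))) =378642816/ 2887685290228105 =0.00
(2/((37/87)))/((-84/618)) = -8961/259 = -34.60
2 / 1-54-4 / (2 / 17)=-86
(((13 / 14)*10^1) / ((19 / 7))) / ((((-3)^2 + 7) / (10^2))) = 1625 / 76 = 21.38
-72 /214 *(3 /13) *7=-756 /1391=-0.54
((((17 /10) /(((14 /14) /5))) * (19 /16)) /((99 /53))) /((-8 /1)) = -17119 /25344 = -0.68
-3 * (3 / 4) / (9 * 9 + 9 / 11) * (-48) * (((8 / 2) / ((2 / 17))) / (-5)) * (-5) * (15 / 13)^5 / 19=34080750 / 7054567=4.83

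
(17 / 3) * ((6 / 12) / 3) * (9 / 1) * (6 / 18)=17 / 6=2.83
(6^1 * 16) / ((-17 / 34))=-192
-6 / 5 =-1.20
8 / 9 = 0.89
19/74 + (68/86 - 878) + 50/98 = -136653137/155918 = -876.44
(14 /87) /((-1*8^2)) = -7 /2784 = -0.00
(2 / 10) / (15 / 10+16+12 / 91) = 182 / 16045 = 0.01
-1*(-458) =458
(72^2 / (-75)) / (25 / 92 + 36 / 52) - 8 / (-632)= -163239527 / 2277175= -71.69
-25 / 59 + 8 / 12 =43 / 177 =0.24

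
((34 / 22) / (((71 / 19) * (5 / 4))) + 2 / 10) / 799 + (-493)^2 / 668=758337354419 / 2084223460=363.85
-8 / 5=-1.60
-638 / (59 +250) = -638 / 309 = -2.06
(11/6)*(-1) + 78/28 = 20/21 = 0.95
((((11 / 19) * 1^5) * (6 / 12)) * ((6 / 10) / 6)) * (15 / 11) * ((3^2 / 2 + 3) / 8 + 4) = 237 / 1216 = 0.19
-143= -143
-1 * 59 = -59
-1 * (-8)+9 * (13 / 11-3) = -92 / 11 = -8.36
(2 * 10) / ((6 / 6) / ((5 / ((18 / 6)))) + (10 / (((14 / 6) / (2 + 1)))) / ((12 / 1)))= 1400 / 117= 11.97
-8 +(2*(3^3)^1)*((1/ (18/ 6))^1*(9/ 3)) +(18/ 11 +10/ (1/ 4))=964/ 11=87.64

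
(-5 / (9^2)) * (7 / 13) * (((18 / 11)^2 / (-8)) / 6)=35 / 18876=0.00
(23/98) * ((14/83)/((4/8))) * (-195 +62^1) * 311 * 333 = -90514062/83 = -1090530.87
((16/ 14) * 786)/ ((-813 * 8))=-262/ 1897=-0.14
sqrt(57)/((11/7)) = 7 * sqrt(57)/11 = 4.80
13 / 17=0.76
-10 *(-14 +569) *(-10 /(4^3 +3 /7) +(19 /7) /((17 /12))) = -524463900 /53669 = -9772.19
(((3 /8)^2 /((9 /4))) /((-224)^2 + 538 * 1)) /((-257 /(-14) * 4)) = 0.00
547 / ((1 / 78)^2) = 3327948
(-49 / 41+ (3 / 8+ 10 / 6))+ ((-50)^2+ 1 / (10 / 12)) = 12310069 / 4920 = 2502.05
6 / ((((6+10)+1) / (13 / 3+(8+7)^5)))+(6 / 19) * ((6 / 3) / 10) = 432846322 / 1615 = 268016.30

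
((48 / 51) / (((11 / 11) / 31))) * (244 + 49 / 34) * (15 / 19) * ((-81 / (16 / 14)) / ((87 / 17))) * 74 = -54271624050 / 9367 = -5793917.37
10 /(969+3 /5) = 25 /2424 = 0.01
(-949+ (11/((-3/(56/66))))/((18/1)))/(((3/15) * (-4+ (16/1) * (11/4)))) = -76883/648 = -118.65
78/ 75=26/ 25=1.04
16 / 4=4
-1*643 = -643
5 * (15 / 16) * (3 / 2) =225 / 32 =7.03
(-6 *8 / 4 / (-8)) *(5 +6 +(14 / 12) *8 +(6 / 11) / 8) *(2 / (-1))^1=-2693 / 44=-61.20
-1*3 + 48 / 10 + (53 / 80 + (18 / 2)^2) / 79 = 17909 / 6320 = 2.83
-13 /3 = -4.33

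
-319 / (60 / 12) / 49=-319 / 245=-1.30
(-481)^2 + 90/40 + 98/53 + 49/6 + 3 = 147155305/636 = 231376.27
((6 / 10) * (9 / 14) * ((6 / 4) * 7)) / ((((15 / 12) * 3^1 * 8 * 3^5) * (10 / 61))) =61 / 18000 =0.00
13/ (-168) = -13/ 168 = -0.08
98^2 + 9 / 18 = 19209 / 2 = 9604.50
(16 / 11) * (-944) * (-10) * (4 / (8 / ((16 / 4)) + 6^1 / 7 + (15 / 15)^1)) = 4229120 / 297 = 14239.46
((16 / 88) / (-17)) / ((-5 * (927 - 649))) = 1 / 129965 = 0.00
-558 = -558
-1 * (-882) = 882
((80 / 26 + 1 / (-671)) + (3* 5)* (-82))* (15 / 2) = -160536945 / 17446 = -9201.93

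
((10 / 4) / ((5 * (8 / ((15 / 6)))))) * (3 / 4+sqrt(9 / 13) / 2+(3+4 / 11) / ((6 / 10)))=15 * sqrt(13) / 832+4195 / 4224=1.06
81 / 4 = 20.25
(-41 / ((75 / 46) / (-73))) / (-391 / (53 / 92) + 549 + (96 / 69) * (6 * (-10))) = -167829482 / 19491375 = -8.61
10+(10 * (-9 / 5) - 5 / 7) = -61 / 7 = -8.71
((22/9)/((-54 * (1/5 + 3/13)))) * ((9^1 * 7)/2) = -715/216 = -3.31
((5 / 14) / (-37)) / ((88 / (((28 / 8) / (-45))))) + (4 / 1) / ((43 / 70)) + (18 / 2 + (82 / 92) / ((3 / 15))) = 2314841165 / 115926624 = 19.97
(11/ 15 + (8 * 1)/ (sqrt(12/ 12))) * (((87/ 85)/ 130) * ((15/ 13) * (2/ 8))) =11397/ 574600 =0.02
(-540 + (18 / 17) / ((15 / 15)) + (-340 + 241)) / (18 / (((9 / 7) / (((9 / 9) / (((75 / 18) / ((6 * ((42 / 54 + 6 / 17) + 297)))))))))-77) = -90375 / 840553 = -0.11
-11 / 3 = -3.67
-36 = -36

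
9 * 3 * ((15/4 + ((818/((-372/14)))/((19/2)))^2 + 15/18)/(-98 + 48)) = -8.15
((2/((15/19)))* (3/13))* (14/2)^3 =13034/65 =200.52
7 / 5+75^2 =28132 / 5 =5626.40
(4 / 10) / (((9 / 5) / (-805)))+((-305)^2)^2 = 77882854015 / 9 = 8653650446.11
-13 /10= -1.30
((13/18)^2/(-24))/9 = -169/69984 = -0.00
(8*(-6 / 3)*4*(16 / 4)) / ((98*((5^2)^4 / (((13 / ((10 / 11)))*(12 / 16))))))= -6864 / 95703125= -0.00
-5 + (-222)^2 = 49279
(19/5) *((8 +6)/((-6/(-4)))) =35.47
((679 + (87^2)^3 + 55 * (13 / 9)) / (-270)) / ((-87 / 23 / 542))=24325129040548331 / 105705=230122785493.10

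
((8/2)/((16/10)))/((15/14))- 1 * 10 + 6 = -5/3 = -1.67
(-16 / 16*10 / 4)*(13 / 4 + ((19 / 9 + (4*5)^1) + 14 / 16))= -9445 / 144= -65.59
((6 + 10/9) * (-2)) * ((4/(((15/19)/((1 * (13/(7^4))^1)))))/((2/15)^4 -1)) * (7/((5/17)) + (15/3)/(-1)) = 68582400/9347093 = 7.34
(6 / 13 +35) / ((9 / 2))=922 / 117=7.88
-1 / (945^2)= -1 / 893025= -0.00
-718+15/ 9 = -2149/ 3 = -716.33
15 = 15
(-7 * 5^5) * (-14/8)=153125/4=38281.25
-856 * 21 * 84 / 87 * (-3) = 1509984 / 29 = 52068.41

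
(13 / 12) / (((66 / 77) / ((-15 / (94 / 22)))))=-5005 / 1128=-4.44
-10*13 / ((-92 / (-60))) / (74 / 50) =-57.29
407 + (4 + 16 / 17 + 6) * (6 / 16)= 27955 / 68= 411.10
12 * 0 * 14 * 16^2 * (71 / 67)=0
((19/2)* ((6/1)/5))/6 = 1.90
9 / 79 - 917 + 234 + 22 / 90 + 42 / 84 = -4850027 / 7110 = -682.14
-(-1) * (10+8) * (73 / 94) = 657 / 47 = 13.98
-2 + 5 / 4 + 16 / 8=5 / 4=1.25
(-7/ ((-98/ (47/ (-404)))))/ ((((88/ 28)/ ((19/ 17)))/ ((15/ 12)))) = -0.00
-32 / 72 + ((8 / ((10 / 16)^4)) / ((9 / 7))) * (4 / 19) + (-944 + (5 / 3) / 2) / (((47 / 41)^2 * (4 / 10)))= -1686776404031 / 944347500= -1786.18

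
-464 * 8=-3712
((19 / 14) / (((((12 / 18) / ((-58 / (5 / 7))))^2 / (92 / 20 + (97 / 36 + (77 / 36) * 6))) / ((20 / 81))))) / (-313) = -405243419 / 1267650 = -319.68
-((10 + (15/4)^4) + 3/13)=-692173/3328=-207.98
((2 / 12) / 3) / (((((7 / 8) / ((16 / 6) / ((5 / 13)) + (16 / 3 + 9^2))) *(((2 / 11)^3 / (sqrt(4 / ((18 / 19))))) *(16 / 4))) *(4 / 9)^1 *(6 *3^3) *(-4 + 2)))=-1862069 *sqrt(38) / 3265920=-3.51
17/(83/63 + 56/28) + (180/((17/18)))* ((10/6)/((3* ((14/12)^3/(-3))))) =-237532599/1218679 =-194.91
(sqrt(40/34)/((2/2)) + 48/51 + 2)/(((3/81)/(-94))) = -126900/17 - 5076 * sqrt(85)/17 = -10217.55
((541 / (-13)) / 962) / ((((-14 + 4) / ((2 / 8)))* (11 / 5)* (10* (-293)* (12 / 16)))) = -0.00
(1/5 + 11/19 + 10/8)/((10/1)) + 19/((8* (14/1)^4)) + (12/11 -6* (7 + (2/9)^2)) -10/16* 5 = -1913202015383/43356297600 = -44.13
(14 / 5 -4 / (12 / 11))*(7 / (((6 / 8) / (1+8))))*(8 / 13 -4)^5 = 4617654272 / 142805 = 32335.38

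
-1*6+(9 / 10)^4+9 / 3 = -23439 / 10000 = -2.34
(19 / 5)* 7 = 133 / 5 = 26.60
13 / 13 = 1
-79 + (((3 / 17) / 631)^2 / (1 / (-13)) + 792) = 82043861060 / 115068529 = 713.00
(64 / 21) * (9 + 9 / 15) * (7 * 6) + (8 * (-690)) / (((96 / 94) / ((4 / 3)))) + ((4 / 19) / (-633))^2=-4323454077244 / 723243645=-5977.87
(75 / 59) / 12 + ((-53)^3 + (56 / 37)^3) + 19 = -1779421896963 / 11954108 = -148854.43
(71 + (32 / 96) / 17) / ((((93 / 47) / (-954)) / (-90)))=1624032360 / 527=3081655.33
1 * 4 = 4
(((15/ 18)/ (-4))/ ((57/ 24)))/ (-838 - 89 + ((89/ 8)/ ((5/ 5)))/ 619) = 4952/ 52330731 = 0.00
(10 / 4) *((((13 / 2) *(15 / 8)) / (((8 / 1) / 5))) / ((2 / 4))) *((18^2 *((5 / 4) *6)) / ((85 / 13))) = 14154.53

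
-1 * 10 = -10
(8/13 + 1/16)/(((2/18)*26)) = 1269/5408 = 0.23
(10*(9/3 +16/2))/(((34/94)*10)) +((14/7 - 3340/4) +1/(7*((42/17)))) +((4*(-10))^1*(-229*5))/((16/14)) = 196283803/4998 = 39272.47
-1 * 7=-7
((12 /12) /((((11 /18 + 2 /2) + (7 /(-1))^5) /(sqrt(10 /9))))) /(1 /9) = -54 * sqrt(10) /302497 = -0.00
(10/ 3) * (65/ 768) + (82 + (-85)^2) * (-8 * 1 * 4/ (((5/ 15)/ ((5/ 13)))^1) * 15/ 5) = -12121431935/ 14976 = -809390.49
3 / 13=0.23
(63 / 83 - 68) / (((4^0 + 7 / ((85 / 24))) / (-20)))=9487700 / 20999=451.82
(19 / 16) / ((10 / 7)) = 133 / 160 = 0.83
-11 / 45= -0.24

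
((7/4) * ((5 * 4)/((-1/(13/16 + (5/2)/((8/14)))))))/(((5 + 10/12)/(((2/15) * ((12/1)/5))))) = -249/25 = -9.96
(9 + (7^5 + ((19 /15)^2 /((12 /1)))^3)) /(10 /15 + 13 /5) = 330989375045881 /64297800000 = 5147.76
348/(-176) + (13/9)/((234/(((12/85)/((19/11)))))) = -3792667/1918620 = -1.98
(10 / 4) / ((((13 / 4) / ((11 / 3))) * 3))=110 / 117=0.94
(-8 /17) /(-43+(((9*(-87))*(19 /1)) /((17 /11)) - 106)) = 0.00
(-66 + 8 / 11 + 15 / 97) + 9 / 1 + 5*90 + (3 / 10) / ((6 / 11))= 8417177 / 21340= 394.43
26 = 26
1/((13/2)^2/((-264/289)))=-0.02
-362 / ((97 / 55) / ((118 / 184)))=-587345 / 4462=-131.63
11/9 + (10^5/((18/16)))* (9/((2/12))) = 43200011/9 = 4800001.22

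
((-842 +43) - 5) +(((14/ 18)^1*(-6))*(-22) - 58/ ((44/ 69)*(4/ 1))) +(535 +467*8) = 936389/ 264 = 3546.93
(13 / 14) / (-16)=-13 / 224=-0.06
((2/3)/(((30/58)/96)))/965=1856/14475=0.13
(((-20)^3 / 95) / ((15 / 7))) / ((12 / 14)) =-7840 / 171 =-45.85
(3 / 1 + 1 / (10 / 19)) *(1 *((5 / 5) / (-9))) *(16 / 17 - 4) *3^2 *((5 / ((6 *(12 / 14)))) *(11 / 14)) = 11.45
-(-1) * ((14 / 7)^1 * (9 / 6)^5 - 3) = 195 / 16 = 12.19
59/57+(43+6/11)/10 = 33793/6270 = 5.39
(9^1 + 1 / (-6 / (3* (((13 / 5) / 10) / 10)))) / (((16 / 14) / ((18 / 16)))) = 566181 / 64000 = 8.85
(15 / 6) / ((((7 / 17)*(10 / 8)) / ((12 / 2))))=29.14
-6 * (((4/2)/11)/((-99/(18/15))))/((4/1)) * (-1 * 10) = -4/121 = -0.03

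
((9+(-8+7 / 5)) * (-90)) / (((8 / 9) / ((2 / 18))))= -27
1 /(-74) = -1 /74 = -0.01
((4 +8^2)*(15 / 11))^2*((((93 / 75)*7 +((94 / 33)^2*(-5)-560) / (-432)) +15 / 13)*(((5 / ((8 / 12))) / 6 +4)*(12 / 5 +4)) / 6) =13886748428336 / 25694955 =540446.50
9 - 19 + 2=-8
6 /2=3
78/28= 39/14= 2.79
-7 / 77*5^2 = -25 / 11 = -2.27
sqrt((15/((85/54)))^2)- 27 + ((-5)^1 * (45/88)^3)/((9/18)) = -108944217/5792512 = -18.81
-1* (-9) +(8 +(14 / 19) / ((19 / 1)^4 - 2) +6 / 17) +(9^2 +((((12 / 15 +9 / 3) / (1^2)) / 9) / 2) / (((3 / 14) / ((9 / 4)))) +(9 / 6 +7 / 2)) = 38089248403 / 360797460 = 105.57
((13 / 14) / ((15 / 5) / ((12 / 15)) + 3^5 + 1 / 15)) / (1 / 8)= 3120 / 103663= 0.03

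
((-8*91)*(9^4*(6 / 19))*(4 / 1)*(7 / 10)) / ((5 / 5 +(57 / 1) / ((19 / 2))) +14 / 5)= -8188128 / 19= -430954.11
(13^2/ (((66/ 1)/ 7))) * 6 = 1183/ 11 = 107.55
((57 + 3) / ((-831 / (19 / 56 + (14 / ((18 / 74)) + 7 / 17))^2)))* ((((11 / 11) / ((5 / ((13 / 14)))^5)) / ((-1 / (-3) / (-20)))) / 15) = 92664033636135013 / 427207528807920000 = 0.22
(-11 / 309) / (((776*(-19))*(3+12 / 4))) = 11 / 27335376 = 0.00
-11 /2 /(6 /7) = -77 /12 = -6.42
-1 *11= -11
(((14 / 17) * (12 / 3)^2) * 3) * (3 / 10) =1008 / 85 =11.86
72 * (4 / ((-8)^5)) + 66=67575 / 1024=65.99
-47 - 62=-109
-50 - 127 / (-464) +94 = 20543 / 464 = 44.27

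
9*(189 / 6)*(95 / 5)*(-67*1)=-721791 / 2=-360895.50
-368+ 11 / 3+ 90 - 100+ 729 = 1064 / 3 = 354.67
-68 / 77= -0.88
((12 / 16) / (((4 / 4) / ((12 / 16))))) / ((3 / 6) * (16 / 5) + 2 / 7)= 105 / 352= 0.30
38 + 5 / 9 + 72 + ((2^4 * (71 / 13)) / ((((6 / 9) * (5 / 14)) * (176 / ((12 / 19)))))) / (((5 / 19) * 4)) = 3597382 / 32175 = 111.81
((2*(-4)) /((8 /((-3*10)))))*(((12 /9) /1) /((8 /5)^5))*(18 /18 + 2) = 46875 /4096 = 11.44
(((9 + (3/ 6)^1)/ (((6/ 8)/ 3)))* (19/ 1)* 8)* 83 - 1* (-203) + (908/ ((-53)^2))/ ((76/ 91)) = 25597339338/ 53371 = 479611.39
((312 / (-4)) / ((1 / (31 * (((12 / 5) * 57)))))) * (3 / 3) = -1653912 / 5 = -330782.40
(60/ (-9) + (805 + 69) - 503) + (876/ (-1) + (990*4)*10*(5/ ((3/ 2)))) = 394465/ 3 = 131488.33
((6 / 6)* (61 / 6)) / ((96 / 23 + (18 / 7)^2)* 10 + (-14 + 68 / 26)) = 893711 / 8480904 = 0.11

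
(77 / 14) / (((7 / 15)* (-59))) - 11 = -9251 / 826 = -11.20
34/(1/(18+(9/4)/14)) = 617.46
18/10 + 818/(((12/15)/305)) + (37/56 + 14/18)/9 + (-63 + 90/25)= 7071738757/22680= 311805.06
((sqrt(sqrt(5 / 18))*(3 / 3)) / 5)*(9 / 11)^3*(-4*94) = -45684*2^(3 / 4)*sqrt(3)*5^(1 / 4) / 6655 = -29.90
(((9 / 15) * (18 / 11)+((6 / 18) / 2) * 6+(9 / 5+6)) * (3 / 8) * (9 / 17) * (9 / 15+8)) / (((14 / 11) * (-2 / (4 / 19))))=-312309 / 226100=-1.38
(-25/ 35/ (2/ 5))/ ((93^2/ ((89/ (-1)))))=2225/ 121086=0.02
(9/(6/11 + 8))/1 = 99/94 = 1.05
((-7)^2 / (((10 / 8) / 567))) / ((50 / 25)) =55566 / 5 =11113.20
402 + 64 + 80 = 546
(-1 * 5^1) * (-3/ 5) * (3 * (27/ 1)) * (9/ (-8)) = -2187/ 8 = -273.38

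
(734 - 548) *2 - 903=-531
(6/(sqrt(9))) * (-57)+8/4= -112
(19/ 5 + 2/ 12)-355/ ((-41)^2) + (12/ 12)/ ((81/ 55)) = 6038053/ 1361610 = 4.43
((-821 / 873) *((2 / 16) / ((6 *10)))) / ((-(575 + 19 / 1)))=821 / 248909760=0.00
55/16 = 3.44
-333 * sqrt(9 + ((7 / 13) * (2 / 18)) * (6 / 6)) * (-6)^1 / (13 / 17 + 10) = 7548 * sqrt(3445) / 793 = 558.67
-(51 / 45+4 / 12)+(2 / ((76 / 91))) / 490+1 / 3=-1801 / 1596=-1.13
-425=-425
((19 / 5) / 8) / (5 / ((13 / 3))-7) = -13 / 160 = -0.08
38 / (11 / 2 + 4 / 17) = 1292 / 195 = 6.63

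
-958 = -958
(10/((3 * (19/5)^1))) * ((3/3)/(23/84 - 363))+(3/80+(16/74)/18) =726287609/15422189040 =0.05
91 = 91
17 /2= 8.50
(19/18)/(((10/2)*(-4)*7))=-19/2520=-0.01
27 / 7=3.86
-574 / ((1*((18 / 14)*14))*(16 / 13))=-3731 / 144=-25.91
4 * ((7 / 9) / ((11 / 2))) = 56 / 99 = 0.57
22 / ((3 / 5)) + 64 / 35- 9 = 29.50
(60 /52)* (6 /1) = 90 /13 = 6.92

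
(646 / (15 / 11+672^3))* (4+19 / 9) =390830 / 30042980487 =0.00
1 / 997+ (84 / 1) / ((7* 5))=11969 / 4985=2.40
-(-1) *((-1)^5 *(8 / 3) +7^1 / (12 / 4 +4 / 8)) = -2 / 3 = -0.67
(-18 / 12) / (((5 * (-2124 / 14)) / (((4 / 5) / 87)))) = 7 / 384975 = 0.00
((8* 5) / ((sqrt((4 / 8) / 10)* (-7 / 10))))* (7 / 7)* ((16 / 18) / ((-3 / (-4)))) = -25600* sqrt(5) / 189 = -302.87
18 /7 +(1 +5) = 8.57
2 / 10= 1 / 5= 0.20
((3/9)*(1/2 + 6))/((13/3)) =1/2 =0.50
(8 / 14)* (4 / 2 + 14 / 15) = 176 / 105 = 1.68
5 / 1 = 5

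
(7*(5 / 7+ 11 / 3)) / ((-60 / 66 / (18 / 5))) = -3036 / 25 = -121.44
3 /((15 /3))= 3 /5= 0.60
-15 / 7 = -2.14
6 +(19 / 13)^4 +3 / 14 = 4309301 / 399854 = 10.78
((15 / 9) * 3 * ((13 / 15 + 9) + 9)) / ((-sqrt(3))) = -283 * sqrt(3) / 9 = -54.46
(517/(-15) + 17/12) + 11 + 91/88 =-9247/440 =-21.02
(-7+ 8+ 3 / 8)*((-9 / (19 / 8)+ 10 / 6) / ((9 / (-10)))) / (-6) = -6655 / 12312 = -0.54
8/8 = 1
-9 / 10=-0.90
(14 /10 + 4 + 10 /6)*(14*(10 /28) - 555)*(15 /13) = -4484.62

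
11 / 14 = 0.79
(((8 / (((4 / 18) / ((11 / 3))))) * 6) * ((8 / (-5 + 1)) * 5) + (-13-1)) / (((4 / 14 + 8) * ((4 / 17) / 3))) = -1416219 / 116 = -12208.78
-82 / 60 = -41 / 30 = -1.37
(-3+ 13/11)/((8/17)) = -85/22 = -3.86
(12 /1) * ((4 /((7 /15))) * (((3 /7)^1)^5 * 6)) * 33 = 34642080 /117649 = 294.45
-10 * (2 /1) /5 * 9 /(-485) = 36 /485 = 0.07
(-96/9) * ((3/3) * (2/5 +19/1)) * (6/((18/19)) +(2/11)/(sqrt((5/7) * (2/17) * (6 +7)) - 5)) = -366914528/281655 +6208 * sqrt(15470)/469425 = -1301.06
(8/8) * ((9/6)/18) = 1/12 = 0.08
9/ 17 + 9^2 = 1386/ 17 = 81.53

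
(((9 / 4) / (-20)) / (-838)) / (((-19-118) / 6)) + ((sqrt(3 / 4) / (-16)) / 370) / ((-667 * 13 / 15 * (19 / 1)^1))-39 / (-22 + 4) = 3 * sqrt(3) / 390125632 + 29849479 / 13776720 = 2.17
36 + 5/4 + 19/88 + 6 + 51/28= 27897/616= 45.29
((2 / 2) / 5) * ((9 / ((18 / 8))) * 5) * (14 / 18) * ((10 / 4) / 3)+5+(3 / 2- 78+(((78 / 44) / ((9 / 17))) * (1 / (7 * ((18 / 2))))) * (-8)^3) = -133223 / 1386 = -96.12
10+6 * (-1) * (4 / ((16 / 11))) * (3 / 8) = 61 / 16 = 3.81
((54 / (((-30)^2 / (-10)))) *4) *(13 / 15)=-52 / 25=-2.08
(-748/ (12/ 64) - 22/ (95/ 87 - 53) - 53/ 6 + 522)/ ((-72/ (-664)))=-977104303/ 30483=-32054.07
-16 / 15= -1.07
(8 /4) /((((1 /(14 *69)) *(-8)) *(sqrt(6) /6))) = -483 *sqrt(6) /2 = -591.55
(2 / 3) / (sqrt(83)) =2 * sqrt(83) / 249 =0.07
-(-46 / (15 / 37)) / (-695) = -0.16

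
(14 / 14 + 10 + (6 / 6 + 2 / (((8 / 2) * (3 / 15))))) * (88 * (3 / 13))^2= 1010592 / 169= 5979.83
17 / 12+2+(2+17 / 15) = 131 / 20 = 6.55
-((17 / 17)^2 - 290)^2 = -83521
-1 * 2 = -2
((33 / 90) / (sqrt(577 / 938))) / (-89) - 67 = -67 - 11 * sqrt(541226) / 1540590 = -67.01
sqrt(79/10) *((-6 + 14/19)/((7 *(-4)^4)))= -5 *sqrt(790)/17024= -0.01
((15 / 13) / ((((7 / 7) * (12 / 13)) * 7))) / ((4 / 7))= 5 / 16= 0.31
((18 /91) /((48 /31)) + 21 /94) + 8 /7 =51119 /34216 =1.49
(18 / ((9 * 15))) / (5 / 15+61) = 1 / 460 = 0.00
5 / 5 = 1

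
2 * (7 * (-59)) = -826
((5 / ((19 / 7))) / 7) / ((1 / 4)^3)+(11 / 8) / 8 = 20689 / 1216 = 17.01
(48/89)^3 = 110592/704969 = 0.16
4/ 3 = 1.33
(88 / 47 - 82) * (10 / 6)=-18830 / 141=-133.55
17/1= 17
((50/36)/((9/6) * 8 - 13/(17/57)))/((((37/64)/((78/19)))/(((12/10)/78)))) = -5440/1132533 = -0.00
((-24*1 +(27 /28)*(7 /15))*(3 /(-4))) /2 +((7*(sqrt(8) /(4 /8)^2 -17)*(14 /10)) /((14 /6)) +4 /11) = -109481 /1760 +168*sqrt(2) /5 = -14.69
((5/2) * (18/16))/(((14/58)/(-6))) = -3915/56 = -69.91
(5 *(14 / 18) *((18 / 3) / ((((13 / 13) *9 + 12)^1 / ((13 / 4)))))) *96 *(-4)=-4160 / 3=-1386.67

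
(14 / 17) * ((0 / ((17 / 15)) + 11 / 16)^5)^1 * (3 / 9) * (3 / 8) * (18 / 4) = 10146213 / 142606336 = 0.07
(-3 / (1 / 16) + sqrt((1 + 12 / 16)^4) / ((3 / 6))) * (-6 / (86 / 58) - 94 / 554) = 16823365 / 95288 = 176.55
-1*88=-88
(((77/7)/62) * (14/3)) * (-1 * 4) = -308/93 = -3.31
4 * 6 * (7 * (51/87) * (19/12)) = 155.93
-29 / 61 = -0.48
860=860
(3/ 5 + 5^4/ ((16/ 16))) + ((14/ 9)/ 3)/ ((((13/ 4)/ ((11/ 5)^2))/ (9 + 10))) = 5618384/ 8775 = 640.27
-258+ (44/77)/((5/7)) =-1286/5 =-257.20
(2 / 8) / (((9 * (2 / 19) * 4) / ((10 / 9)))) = 95 / 1296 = 0.07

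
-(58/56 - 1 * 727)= 20327/28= 725.96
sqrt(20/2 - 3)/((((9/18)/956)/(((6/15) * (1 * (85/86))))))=32504 * sqrt(7)/43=1999.94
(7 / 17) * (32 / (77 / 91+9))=1.34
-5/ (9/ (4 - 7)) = 5/ 3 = 1.67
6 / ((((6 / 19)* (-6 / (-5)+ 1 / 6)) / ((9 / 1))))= 5130 / 41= 125.12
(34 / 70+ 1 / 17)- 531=-315621 / 595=-530.46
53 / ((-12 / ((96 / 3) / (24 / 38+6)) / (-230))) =926440 / 189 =4901.80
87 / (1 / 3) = 261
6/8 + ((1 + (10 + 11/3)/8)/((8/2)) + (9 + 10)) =1961/96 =20.43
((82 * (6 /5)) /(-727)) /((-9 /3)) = 164 /3635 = 0.05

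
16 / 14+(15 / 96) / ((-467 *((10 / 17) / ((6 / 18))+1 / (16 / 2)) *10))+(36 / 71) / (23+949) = 14731384013 / 12884279688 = 1.14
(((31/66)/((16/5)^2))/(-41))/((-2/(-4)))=-775/346368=-0.00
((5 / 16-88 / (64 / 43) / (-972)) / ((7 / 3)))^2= 8427409 / 329204736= 0.03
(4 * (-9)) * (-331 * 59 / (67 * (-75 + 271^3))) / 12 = 58587 / 1333463212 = 0.00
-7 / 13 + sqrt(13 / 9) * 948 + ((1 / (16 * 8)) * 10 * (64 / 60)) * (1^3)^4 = -71 / 156 + 316 * sqrt(13) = 1138.90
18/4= 9/2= 4.50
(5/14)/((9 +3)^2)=5/2016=0.00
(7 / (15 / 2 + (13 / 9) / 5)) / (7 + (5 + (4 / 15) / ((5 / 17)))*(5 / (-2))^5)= -60480 / 38346803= -0.00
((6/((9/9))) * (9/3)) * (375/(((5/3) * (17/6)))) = 24300/17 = 1429.41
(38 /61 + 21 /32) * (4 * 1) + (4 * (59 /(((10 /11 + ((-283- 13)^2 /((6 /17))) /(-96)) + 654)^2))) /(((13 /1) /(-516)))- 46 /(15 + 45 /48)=2.23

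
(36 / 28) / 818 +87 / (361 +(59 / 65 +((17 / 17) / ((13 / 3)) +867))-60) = 8266119 / 108785411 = 0.08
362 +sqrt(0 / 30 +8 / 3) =2*sqrt(6) / 3 +362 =363.63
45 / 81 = 5 / 9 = 0.56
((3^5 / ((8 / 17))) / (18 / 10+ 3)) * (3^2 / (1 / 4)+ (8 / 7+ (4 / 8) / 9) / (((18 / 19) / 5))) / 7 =8159405 / 12544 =650.46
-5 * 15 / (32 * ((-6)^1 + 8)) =-75 / 64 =-1.17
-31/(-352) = 31/352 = 0.09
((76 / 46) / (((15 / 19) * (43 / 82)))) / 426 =0.01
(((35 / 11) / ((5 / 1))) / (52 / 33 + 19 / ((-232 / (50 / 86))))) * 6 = 2.50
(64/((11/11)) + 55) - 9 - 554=-444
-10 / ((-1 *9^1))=10 / 9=1.11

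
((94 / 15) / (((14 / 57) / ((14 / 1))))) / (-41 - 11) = -893 / 130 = -6.87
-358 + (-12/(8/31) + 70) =-669/2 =-334.50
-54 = -54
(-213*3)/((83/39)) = -300.25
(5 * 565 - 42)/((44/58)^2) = 19343/4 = 4835.75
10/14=5/7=0.71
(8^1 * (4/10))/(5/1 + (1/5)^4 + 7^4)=2000/1503751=0.00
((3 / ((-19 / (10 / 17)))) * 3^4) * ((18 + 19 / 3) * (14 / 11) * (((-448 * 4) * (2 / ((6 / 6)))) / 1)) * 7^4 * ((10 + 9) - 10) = 18044438719.37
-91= -91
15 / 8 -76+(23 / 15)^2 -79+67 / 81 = -2429137 / 16200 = -149.95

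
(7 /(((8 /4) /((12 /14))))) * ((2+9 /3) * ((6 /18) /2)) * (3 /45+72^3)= 933120.17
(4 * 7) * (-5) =-140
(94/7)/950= 0.01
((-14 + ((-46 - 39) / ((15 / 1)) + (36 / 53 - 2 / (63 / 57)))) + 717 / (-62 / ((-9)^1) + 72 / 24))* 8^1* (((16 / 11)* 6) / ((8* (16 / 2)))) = 1862584 / 33019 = 56.41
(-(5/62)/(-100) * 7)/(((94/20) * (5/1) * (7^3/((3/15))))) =1/7139300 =0.00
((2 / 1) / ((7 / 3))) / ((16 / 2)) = 3 / 28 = 0.11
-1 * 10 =-10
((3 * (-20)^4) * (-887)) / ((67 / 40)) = -17030400000 / 67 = -254185074.63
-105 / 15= -7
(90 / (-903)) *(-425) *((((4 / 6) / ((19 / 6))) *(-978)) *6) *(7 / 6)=-49878000 / 817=-61050.18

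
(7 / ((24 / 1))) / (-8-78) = -7 / 2064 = -0.00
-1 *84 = -84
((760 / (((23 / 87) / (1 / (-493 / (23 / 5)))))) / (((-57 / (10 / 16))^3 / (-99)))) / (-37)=1375 / 14532416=0.00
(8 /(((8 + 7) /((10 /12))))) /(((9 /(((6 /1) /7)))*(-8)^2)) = 1 /1512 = 0.00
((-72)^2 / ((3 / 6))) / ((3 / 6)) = 20736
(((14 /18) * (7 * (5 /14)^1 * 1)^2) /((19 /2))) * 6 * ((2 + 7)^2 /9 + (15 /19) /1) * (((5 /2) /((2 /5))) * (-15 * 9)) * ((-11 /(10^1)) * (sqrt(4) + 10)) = 120841875 /361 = 334742.04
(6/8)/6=1/8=0.12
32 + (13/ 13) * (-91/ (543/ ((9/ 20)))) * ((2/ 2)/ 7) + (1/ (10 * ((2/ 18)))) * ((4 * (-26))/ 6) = 59329/ 3620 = 16.39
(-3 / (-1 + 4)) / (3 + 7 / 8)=-8 / 31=-0.26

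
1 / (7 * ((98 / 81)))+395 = 271051 / 686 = 395.12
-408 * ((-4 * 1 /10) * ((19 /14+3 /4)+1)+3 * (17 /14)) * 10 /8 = -1224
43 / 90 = 0.48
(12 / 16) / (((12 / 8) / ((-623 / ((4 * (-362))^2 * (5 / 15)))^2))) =3493161 / 8792335327232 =0.00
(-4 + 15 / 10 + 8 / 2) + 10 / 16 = 17 / 8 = 2.12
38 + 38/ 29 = 1140/ 29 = 39.31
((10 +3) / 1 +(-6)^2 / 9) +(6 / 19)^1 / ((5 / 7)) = 1657 / 95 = 17.44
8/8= 1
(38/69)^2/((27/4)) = 5776/128547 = 0.04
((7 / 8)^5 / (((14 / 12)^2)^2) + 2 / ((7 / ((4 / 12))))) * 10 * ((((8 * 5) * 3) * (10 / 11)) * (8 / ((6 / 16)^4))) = 1024192000 / 6237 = 164212.28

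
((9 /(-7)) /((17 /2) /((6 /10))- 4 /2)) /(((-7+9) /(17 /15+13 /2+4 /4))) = -333 /730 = -0.46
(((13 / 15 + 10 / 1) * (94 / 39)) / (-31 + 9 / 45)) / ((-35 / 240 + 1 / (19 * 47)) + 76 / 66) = -109460368 / 129596103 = -0.84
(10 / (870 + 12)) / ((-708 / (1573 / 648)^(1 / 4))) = -5 * sqrt(11) * 26^(1 / 4) / 1873368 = -0.00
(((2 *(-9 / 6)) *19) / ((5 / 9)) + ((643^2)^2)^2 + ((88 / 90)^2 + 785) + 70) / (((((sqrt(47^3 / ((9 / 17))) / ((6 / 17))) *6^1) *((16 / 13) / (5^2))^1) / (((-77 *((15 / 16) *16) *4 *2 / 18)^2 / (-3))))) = -114019103584428723435792111249175 *sqrt(799) / 465394329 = -6925161803754413522426803.00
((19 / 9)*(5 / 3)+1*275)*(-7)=-52640 / 27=-1949.63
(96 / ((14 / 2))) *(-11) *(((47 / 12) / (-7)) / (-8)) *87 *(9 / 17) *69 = -33531.76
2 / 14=1 / 7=0.14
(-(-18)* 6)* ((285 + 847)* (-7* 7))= -5990544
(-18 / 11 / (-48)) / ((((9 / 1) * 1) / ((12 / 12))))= 1 / 264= 0.00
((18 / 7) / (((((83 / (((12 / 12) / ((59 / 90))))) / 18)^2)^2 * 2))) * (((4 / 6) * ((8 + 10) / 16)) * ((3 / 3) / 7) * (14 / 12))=7748409780000 / 4025487256076167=0.00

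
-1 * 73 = -73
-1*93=-93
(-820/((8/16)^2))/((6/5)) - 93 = -8479/3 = -2826.33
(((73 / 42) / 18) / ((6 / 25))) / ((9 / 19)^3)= 12517675 / 3306744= 3.79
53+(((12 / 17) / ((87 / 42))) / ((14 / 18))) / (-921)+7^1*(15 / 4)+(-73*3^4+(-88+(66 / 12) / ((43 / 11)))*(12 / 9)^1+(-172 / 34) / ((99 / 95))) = -15344838019889 / 2577204828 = -5954.06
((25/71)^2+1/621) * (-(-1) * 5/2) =982915/3130461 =0.31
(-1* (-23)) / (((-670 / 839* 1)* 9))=-19297 / 6030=-3.20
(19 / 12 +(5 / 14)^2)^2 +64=5784913 / 86436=66.93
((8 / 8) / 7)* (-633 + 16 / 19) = -12011 / 133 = -90.31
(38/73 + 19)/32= 1425/2336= 0.61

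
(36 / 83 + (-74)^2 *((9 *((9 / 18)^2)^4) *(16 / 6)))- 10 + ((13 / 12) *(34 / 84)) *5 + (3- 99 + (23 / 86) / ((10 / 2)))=1843991309 / 4496940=410.05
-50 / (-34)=25 / 17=1.47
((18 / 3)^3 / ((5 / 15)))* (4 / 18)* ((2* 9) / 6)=432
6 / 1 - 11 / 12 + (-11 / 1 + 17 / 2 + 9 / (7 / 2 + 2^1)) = 557 / 132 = 4.22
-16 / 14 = -8 / 7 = -1.14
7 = 7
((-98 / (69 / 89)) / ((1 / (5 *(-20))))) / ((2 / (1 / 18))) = 218050 / 621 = 351.13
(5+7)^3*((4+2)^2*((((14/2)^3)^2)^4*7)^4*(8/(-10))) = -160968251768589556100454300000000000000000000000000000000000000000000000000000000000000000.00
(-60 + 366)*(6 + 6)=3672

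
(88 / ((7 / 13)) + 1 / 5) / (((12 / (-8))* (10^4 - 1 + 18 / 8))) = -0.01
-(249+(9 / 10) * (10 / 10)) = -2499 / 10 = -249.90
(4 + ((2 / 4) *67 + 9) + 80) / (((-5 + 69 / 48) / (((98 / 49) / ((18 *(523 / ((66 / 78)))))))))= -22264 / 3487887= -0.01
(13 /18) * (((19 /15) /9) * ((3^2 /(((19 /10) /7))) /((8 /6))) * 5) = 455 /36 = 12.64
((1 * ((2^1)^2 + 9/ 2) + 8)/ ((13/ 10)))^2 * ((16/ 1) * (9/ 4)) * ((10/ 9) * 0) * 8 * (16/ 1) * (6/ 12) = 0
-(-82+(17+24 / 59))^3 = 55349900731 / 205379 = 269501.27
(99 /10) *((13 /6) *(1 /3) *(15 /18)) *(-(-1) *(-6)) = -143 /4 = -35.75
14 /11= 1.27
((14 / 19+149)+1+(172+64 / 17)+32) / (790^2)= 28949 / 50396075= 0.00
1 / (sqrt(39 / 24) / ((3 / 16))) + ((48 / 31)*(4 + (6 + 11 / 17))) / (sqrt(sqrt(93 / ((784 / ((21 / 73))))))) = 3*sqrt(26) / 104 + 5792*sqrt(3)*31^(3 / 4)*511^(1 / 4) / 16337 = 38.50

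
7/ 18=0.39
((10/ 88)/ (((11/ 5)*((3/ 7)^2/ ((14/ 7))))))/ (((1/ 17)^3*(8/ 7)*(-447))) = -42128975/ 7788528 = -5.41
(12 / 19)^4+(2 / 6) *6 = 281378 / 130321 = 2.16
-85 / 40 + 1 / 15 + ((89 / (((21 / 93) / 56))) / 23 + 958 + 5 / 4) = 5290489 / 2760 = 1916.84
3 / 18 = 1 / 6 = 0.17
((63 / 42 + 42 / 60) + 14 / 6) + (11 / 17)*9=2641 / 255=10.36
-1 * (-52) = 52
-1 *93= -93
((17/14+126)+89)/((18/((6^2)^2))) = 108972/7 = 15567.43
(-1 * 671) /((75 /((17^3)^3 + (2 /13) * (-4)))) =-344814015559321 /325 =-1060966201720.99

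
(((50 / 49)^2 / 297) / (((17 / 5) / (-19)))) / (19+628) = -237500 / 7843353903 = -0.00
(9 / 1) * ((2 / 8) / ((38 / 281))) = 2529 / 152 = 16.64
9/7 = 1.29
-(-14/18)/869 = 7/7821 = 0.00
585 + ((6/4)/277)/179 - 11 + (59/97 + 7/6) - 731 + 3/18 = -4474567379/28857306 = -155.06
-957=-957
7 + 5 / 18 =131 / 18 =7.28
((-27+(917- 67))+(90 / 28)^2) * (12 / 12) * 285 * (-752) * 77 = -96265203540 / 7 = -13752171934.29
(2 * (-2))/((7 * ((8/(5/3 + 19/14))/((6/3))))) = -127/294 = -0.43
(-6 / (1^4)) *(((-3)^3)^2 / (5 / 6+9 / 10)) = -32805 / 13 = -2523.46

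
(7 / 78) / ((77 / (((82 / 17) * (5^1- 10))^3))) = -34460500 / 2107677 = -16.35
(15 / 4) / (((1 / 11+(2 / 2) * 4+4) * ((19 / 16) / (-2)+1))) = 1320 / 1157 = 1.14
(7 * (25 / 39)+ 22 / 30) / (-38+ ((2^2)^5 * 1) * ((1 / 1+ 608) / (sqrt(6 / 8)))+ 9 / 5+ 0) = 184258 / 505565988815121+ 2116136960 * sqrt(3) / 505565988815121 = 0.00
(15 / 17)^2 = 0.78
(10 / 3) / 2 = 5 / 3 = 1.67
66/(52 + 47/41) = 2706/2179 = 1.24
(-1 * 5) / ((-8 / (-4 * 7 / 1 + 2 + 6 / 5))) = -31 / 2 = -15.50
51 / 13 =3.92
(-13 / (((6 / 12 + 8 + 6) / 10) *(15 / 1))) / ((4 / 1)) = -13 / 87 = -0.15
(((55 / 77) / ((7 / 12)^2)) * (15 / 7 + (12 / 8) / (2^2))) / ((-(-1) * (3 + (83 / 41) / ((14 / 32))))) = 0.69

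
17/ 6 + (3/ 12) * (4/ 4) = 37/ 12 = 3.08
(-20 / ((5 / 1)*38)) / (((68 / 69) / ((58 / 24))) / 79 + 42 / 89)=-4689677 / 21254483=-0.22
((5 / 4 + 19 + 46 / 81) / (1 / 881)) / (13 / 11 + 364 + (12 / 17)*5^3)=1111218515 / 27471636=40.45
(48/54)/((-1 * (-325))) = 8/2925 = 0.00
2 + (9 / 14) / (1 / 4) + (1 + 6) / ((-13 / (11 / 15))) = 5701 / 1365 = 4.18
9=9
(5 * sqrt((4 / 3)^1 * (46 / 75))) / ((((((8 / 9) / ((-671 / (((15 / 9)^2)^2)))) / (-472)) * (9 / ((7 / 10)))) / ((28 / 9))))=23278332 * sqrt(46) / 3125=50522.03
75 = 75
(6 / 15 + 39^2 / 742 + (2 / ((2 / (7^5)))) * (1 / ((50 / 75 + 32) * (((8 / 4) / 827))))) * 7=1578591643 / 1060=1489237.40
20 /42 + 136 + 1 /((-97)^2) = 26966215 /197589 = 136.48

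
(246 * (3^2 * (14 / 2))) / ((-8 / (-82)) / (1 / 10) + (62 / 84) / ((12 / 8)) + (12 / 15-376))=-200156670 / 4826753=-41.47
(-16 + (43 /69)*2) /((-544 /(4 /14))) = 509 /65688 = 0.01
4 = 4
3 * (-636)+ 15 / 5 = -1905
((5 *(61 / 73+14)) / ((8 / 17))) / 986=5415 / 33872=0.16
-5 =-5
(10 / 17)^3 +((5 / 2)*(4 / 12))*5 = 128825 / 29478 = 4.37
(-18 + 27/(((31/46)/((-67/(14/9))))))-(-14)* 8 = -354065/217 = -1631.64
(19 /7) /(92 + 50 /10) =19 /679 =0.03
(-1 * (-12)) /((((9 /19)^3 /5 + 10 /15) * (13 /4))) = 4938480 /920101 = 5.37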